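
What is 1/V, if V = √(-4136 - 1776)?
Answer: -I*√1478/2956 ≈ -0.013006*I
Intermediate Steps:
V = 2*I*√1478 (V = √(-5912) = 2*I*√1478 ≈ 76.89*I)
1/V = 1/(2*I*√1478) = -I*√1478/2956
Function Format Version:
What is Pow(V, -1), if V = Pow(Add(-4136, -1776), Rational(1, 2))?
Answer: Mul(Rational(-1, 2956), I, Pow(1478, Rational(1, 2))) ≈ Mul(-0.013006, I)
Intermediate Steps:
V = Mul(2, I, Pow(1478, Rational(1, 2))) (V = Pow(-5912, Rational(1, 2)) = Mul(2, I, Pow(1478, Rational(1, 2))) ≈ Mul(76.890, I))
Pow(V, -1) = Pow(Mul(2, I, Pow(1478, Rational(1, 2))), -1) = Mul(Rational(-1, 2956), I, Pow(1478, Rational(1, 2)))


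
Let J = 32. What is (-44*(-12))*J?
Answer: 16896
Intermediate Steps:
(-44*(-12))*J = -44*(-12)*32 = 528*32 = 16896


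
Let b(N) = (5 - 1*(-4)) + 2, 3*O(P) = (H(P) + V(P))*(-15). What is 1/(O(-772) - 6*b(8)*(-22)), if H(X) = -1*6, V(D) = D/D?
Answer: 1/1477 ≈ 0.00067705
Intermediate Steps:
V(D) = 1
H(X) = -6
O(P) = 25 (O(P) = ((-6 + 1)*(-15))/3 = (-5*(-15))/3 = (⅓)*75 = 25)
b(N) = 11 (b(N) = (5 + 4) + 2 = 9 + 2 = 11)
1/(O(-772) - 6*b(8)*(-22)) = 1/(25 - 6*11*(-22)) = 1/(25 - 66*(-22)) = 1/(25 + 1452) = 1/1477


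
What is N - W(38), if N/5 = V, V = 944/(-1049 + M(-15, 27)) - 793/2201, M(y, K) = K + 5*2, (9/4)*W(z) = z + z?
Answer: -201686237/5011677 ≈ -40.243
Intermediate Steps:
W(z) = 8*z/9 (W(z) = 4*(z + z)/9 = 4*(2*z)/9 = 8*z/9)
M(y, K) = 10 + K (M(y, K) = K + 10 = 10 + K)
V = -720065/556853 (V = 944/(-1049 + (10 + 27)) - 793/2201 = 944/(-1049 + 37) - 793*1/2201 = 944/(-1012) - 793/2201 = 944*(-1/1012) - 793/2201 = -236/253 - 793/2201 = -720065/556853 ≈ -1.2931)
N = -3600325/556853 (N = 5*(-720065/556853) = -3600325/556853 ≈ -6.4655)
N - W(38) = -3600325/556853 - 8*38/9 = -3600325/556853 - 1*304/9 = -3600325/556853 - 304/9 = -201686237/5011677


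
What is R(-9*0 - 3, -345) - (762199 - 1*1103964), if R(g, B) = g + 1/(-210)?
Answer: 71770019/210 ≈ 3.4176e+5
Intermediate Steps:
R(g, B) = -1/210 + g (R(g, B) = g - 1/210 = -1/210 + g)
R(-9*0 - 3, -345) - (762199 - 1*1103964) = (-1/210 + (-9*0 - 3)) - (762199 - 1*1103964) = (-1/210 + (0 - 3)) - (762199 - 1103964) = (-1/210 - 3) - 1*(-341765) = -631/210 + 341765 = 71770019/210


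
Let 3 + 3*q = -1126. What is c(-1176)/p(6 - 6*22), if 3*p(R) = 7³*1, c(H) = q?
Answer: -1129/343 ≈ -3.2915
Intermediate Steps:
q = -1129/3 (q = -1 + (⅓)*(-1126) = -1 - 1126/3 = -1129/3 ≈ -376.33)
c(H) = -1129/3
p(R) = 343/3 (p(R) = (7³*1)/3 = (343*1)/3 = (⅓)*343 = 343/3)
c(-1176)/p(6 - 6*22) = -1129/(3*343/3) = -1129/3*3/343 = -1129/343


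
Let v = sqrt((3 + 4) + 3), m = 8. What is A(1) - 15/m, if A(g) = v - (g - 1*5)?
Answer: 17/8 + sqrt(10) ≈ 5.2873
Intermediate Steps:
v = sqrt(10) (v = sqrt(7 + 3) = sqrt(10) ≈ 3.1623)
A(g) = 5 + sqrt(10) - g (A(g) = sqrt(10) - (g - 1*5) = sqrt(10) - (g - 5) = sqrt(10) - (-5 + g) = sqrt(10) + (5 - g) = 5 + sqrt(10) - g)
A(1) - 15/m = (5 + sqrt(10) - 1*1) - 15/8 = (5 + sqrt(10) - 1) - 15/8 = (4 + sqrt(10)) - 3*5/8 = (4 + sqrt(10)) - 15/8 = 17/8 + sqrt(10)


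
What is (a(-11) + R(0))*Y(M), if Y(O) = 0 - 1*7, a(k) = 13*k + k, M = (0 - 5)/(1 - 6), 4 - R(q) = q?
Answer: 1050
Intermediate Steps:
R(q) = 4 - q
M = 1 (M = -5/(-5) = -5*(-⅕) = 1)
a(k) = 14*k
Y(O) = -7 (Y(O) = 0 - 7 = -7)
(a(-11) + R(0))*Y(M) = (14*(-11) + (4 - 1*0))*(-7) = (-154 + (4 + 0))*(-7) = (-154 + 4)*(-7) = -150*(-7) = 1050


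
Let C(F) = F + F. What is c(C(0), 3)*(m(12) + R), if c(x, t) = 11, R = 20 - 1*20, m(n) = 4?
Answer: 44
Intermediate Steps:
C(F) = 2*F
R = 0 (R = 20 - 20 = 0)
c(C(0), 3)*(m(12) + R) = 11*(4 + 0) = 11*4 = 44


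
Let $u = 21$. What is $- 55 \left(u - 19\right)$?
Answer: $-110$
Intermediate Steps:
$- 55 \left(u - 19\right) = - 55 \left(21 - 19\right) = \left(-55\right) 2 = -110$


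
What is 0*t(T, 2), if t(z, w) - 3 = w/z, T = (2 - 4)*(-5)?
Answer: 0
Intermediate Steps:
T = 10 (T = -2*(-5) = 10)
t(z, w) = 3 + w/z
0*t(T, 2) = 0*(3 + 2/10) = 0*(3 + 2*(⅒)) = 0*(3 + ⅕) = 0*(16/5) = 0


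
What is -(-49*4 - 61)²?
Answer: -66049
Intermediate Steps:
-(-49*4 - 61)² = -(-196 - 61)² = -1*(-257)² = -1*66049 = -66049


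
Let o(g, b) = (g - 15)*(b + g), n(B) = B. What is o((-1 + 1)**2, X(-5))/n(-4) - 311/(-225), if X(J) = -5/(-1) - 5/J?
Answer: 10747/450 ≈ 23.882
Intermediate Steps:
X(J) = 5 - 5/J (X(J) = -5*(-1) - 5/J = 5 - 5/J)
o(g, b) = (-15 + g)*(b + g)
o((-1 + 1)**2, X(-5))/n(-4) - 311/(-225) = (((-1 + 1)**2)**2 - 15*(5 - 5/(-5)) - 15*(-1 + 1)**2 + (5 - 5/(-5))*(-1 + 1)**2)/(-4) - 311/(-225) = ((0**2)**2 - 15*(5 - 5*(-1/5)) - 15*0**2 + (5 - 5*(-1/5))*0**2)*(-1/4) - 311*(-1/225) = (0**2 - 15*(5 + 1) - 15*0 + (5 + 1)*0)*(-1/4) + 311/225 = (0 - 15*6 + 0 + 6*0)*(-1/4) + 311/225 = (0 - 90 + 0 + 0)*(-1/4) + 311/225 = -90*(-1/4) + 311/225 = 45/2 + 311/225 = 10747/450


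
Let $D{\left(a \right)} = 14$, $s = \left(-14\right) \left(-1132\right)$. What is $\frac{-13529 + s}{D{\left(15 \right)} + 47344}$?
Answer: $\frac{773}{15786} \approx 0.048967$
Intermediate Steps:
$s = 15848$
$\frac{-13529 + s}{D{\left(15 \right)} + 47344} = \frac{-13529 + 15848}{14 + 47344} = \frac{2319}{47358} = 2319 \cdot \frac{1}{47358} = \frac{773}{15786}$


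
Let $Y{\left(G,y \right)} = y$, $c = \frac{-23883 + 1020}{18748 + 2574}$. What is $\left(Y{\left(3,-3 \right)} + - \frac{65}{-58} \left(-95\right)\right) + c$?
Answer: $- \frac{34174858}{309169} \approx -110.54$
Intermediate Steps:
$c = - \frac{22863}{21322} \approx -1.0723$
$\left(Y{\left(3,-3 \right)} + - \frac{65}{-58} \left(-95\right)\right) + c = \left(-3 + - \frac{65}{-58} \left(-95\right)\right) - \frac{22863}{21322} = \left(-3 + \left(-65\right) \left(- \frac{1}{58}\right) \left(-95\right)\right) - \frac{22863}{21322} = \left(-3 + \frac{65}{58} \left(-95\right)\right) - \frac{22863}{21322} = \left(-3 - \frac{6175}{58}\right) - \frac{22863}{21322} = - \frac{6349}{58} - \frac{22863}{21322} = - \frac{34174858}{309169}$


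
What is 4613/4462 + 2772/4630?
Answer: 16863427/10329530 ≈ 1.6325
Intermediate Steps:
4613/4462 + 2772/4630 = 4613*(1/4462) + 2772*(1/4630) = 4613/4462 + 1386/2315 = 16863427/10329530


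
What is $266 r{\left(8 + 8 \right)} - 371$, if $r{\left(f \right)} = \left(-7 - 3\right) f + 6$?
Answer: $-41335$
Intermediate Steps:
$r{\left(f \right)} = 6 - 10 f$ ($r{\left(f \right)} = \left(-7 - 3\right) f + 6 = - 10 f + 6 = 6 - 10 f$)
$266 r{\left(8 + 8 \right)} - 371 = 266 \left(6 - 10 \left(8 + 8\right)\right) - 371 = 266 \left(6 - 160\right) - 371 = 266 \left(-154\right) - 371 = -40964 - 371 = -41335$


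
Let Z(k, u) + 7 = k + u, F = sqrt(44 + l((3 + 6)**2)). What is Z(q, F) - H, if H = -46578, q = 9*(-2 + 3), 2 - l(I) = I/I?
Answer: 46580 + 3*sqrt(5) ≈ 46587.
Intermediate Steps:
l(I) = 1 (l(I) = 2 - I/I = 2 - 1*1 = 2 - 1 = 1)
q = 9 (q = 9*1 = 9)
F = 3*sqrt(5) (F = sqrt(44 + 1) = sqrt(45) = 3*sqrt(5) ≈ 6.7082)
Z(k, u) = -7 + k + u (Z(k, u) = -7 + (k + u) = -7 + k + u)
Z(q, F) - H = (-7 + 9 + 3*sqrt(5)) - 1*(-46578) = (2 + 3*sqrt(5)) + 46578 = 46580 + 3*sqrt(5)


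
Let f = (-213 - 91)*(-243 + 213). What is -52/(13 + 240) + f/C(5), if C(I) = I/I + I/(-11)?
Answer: 4230108/253 ≈ 16720.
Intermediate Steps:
C(I) = 1 - I/11 (C(I) = 1 + I*(-1/11) = 1 - I/11)
f = 9120 (f = -304*(-30) = 9120)
-52/(13 + 240) + f/C(5) = -52/(13 + 240) + 9120/(1 - 1/11*5) = -52/253 + 9120/(1 - 5/11) = -52*1/253 + 9120/(6/11) = -52/253 + 9120*(11/6) = -52/253 + 16720 = 4230108/253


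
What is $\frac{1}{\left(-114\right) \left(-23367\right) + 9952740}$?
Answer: $\frac{1}{12616578} \approx 7.9261 \cdot 10^{-8}$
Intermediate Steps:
$\frac{1}{\left(-114\right) \left(-23367\right) + 9952740} = \frac{1}{2663838 + 9952740} = \frac{1}{12616578}$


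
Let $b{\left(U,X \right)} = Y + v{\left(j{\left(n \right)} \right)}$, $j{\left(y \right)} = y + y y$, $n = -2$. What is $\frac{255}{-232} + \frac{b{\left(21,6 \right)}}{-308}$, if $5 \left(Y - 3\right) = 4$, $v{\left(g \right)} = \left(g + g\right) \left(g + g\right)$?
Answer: $- \frac{9447}{8120} \approx -1.1634$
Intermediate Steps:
$j{\left(y \right)} = y + y^{2}$
$v{\left(g \right)} = 4 g^{2}$ ($v{\left(g \right)} = 2 g 2 g = 4 g^{2}$)
$Y = \frac{19}{5}$ ($Y = 3 + \frac{1}{5} \cdot 4 = 3 + \frac{4}{5} = \frac{19}{5} \approx 3.8$)
$b{\left(U,X \right)} = \frac{99}{5}$ ($b{\left(U,X \right)} = \frac{19}{5} + 4 \left(- 2 \left(1 - 2\right)\right)^{2} = \frac{19}{5} + 4 \left(\left(-2\right) \left(-1\right)\right)^{2} = \frac{19}{5} + 4 \cdot 2^{2} = \frac{19}{5} + 4 \cdot 4 = \frac{19}{5} + 16 = \frac{99}{5}$)
$\frac{255}{-232} + \frac{b{\left(21,6 \right)}}{-308} = \frac{255}{-232} + \frac{99}{5 \left(-308\right)} = 255 \left(- \frac{1}{232}\right) + \frac{99}{5} \left(- \frac{1}{308}\right) = - \frac{255}{232} - \frac{9}{140} = - \frac{9447}{8120}$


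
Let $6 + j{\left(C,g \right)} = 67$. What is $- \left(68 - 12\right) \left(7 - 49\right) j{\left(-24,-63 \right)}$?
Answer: $143472$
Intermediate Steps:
$j{\left(C,g \right)} = 61$ ($j{\left(C,g \right)} = -6 + 67 = 61$)
$- \left(68 - 12\right) \left(7 - 49\right) j{\left(-24,-63 \right)} = - \left(68 - 12\right) \left(7 - 49\right) 61 = - 56 \left(-42\right) 61 = \left(-1\right) \left(-2352\right) 61 = 2352 \cdot 61 = 143472$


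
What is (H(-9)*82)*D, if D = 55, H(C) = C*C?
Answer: 365310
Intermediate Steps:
H(C) = C**2
(H(-9)*82)*D = ((-9)**2*82)*55 = (81*82)*55 = 6642*55 = 365310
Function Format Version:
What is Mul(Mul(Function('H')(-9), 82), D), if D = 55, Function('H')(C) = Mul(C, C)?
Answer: 365310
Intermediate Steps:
Function('H')(C) = Pow(C, 2)
Mul(Mul(Function('H')(-9), 82), D) = Mul(Mul(Pow(-9, 2), 82), 55) = Mul(Mul(81, 82), 55) = Mul(6642, 55) = 365310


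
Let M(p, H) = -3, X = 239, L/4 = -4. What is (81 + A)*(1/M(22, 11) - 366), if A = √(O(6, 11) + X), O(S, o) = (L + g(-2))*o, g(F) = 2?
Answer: -29673 - 1099*√85/3 ≈ -33050.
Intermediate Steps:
L = -16 (L = 4*(-4) = -16)
O(S, o) = -14*o (O(S, o) = (-16 + 2)*o = -14*o)
A = √85 (A = √(-14*11 + 239) = √(-154 + 239) = √85 ≈ 9.2195)
(81 + A)*(1/M(22, 11) - 366) = (81 + √85)*(1/(-3) - 366) = (81 + √85)*(-⅓ - 366) = (81 + √85)*(-1099/3) = -29673 - 1099*√85/3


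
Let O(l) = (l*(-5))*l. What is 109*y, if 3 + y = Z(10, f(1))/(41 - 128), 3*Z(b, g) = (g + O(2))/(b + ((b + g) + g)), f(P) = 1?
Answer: -1875563/5742 ≈ -326.64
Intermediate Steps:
O(l) = -5*l² (O(l) = (-5*l)*l = -5*l²)
Z(b, g) = (-20 + g)/(3*(2*b + 2*g)) (Z(b, g) = ((g - 5*2²)/(b + ((b + g) + g)))/3 = ((g - 5*4)/(b + (b + 2*g)))/3 = ((g - 20)/(2*b + 2*g))/3 = ((-20 + g)/(2*b + 2*g))/3 = (-20 + g)/(3*(2*b + 2*g)))
y = -17207/5742 (y = -3 + ((-20 + 1)/(6*(10 + 1)))/(41 - 128) = -3 + ((⅙)*(-19)/11)/(-87) = -3 + ((⅙)*(1/11)*(-19))*(-1/87) = -3 - 19/66*(-1/87) = -3 + 19/5742 = -17207/5742 ≈ -2.9967)
109*y = 109*(-17207/5742) = -1875563/5742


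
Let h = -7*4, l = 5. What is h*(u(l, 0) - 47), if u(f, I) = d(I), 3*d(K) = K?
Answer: 1316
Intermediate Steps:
d(K) = K/3
u(f, I) = I/3
h = -28
h*(u(l, 0) - 47) = -28*((1/3)*0 - 47) = -28*(0 - 47) = -28*(-47) = 1316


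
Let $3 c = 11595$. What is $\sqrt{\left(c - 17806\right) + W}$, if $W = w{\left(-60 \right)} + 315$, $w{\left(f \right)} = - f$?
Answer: $i \sqrt{13566} \approx 116.47 i$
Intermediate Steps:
$c = 3865$ ($c = \frac{1}{3} \cdot 11595 = 3865$)
$W = 375$ ($W = \left(-1\right) \left(-60\right) + 315 = 60 + 315 = 375$)
$\sqrt{\left(c - 17806\right) + W} = \sqrt{\left(3865 - 17806\right) + 375} = \sqrt{-13941 + 375} = \sqrt{-13566} = i \sqrt{13566}$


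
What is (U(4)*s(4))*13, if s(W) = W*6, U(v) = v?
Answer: 1248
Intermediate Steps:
s(W) = 6*W
(U(4)*s(4))*13 = (4*(6*4))*13 = (4*24)*13 = 96*13 = 1248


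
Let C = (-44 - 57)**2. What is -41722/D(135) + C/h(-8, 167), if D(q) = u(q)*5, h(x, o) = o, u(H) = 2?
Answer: -3432782/835 ≈ -4111.1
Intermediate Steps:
C = 10201 (C = (-101)**2 = 10201)
D(q) = 10 (D(q) = 2*5 = 10)
-41722/D(135) + C/h(-8, 167) = -41722/10 + 10201/167 = -41722*1/10 + 10201*(1/167) = -20861/5 + 10201/167 = -3432782/835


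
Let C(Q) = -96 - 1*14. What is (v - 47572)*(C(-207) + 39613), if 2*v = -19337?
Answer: -4522342943/2 ≈ -2.2612e+9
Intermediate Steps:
C(Q) = -110 (C(Q) = -96 - 14 = -110)
v = -19337/2 (v = (½)*(-19337) = -19337/2 ≈ -9668.5)
(v - 47572)*(C(-207) + 39613) = (-19337/2 - 47572)*(-110 + 39613) = -114481/2*39503 = -4522342943/2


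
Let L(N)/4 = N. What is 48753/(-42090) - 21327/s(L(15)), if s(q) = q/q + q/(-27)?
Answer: 2692781529/154330 ≈ 17448.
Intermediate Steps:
L(N) = 4*N
s(q) = 1 - q/27 (s(q) = 1 + q*(-1/27) = 1 - q/27)
48753/(-42090) - 21327/s(L(15)) = 48753/(-42090) - 21327/(1 - 4*15/27) = 48753*(-1/42090) - 21327/(1 - 1/27*60) = -16251/14030 - 21327/(1 - 20/9) = -16251/14030 - 21327/(-11/9) = -16251/14030 - 21327*(-9/11) = -16251/14030 + 191943/11 = 2692781529/154330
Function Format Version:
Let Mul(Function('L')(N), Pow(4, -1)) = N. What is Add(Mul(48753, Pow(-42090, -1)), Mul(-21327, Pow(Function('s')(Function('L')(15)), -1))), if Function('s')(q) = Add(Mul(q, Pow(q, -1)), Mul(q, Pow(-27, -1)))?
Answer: Rational(2692781529, 154330) ≈ 17448.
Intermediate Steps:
Function('L')(N) = Mul(4, N)
Function('s')(q) = Add(1, Mul(Rational(-1, 27), q)) (Function('s')(q) = Add(1, Mul(q, Rational(-1, 27))) = Add(1, Mul(Rational(-1, 27), q)))
Add(Mul(48753, Pow(-42090, -1)), Mul(-21327, Pow(Function('s')(Function('L')(15)), -1))) = Add(Mul(48753, Pow(-42090, -1)), Mul(-21327, Pow(Add(1, Mul(Rational(-1, 27), Mul(4, 15))), -1))) = Add(Mul(48753, Rational(-1, 42090)), Mul(-21327, Pow(Add(1, Mul(Rational(-1, 27), 60)), -1))) = Add(Rational(-16251, 14030), Mul(-21327, Pow(Add(1, Rational(-20, 9)), -1))) = Add(Rational(-16251, 14030), Mul(-21327, Pow(Rational(-11, 9), -1))) = Add(Rational(-16251, 14030), Mul(-21327, Rational(-9, 11))) = Add(Rational(-16251, 14030), Rational(191943, 11)) = Rational(2692781529, 154330)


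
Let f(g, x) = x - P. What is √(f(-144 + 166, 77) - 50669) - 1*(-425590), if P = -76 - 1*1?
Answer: 425590 + I*√50515 ≈ 4.2559e+5 + 224.76*I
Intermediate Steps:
P = -77 (P = -76 - 1 = -77)
f(g, x) = 77 + x (f(g, x) = x - 1*(-77) = x + 77 = 77 + x)
√(f(-144 + 166, 77) - 50669) - 1*(-425590) = √((77 + 77) - 50669) - 1*(-425590) = √(154 - 50669) + 425590 = √(-50515) + 425590 = I*√50515 + 425590 = 425590 + I*√50515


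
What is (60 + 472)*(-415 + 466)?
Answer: 27132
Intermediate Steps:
(60 + 472)*(-415 + 466) = 532*51 = 27132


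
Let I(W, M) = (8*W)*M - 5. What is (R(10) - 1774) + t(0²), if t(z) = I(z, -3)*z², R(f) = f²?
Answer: -1674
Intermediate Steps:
I(W, M) = -5 + 8*M*W (I(W, M) = 8*M*W - 5 = -5 + 8*M*W)
t(z) = z²*(-5 - 24*z) (t(z) = (-5 + 8*(-3)*z)*z² = (-5 - 24*z)*z² = z²*(-5 - 24*z))
(R(10) - 1774) + t(0²) = (10² - 1774) + (0²)²*(-5 - 24*0²) = (100 - 1774) + 0²*(-5 - 24*0) = -1674 + 0*(-5 + 0) = -1674 + 0*(-5) = -1674 + 0 = -1674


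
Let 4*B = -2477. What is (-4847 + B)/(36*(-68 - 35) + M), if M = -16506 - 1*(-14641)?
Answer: 21865/22292 ≈ 0.98085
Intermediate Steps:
B = -2477/4 (B = (¼)*(-2477) = -2477/4 ≈ -619.25)
M = -1865 (M = -16506 + 14641 = -1865)
(-4847 + B)/(36*(-68 - 35) + M) = (-4847 - 2477/4)/(36*(-68 - 35) - 1865) = -21865/(4*(36*(-103) - 1865)) = -21865/(4*(-3708 - 1865)) = -21865/4/(-5573) = -21865/4*(-1/5573) = 21865/22292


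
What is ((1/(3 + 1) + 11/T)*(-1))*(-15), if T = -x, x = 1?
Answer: -645/4 ≈ -161.25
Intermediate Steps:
T = -1 (T = -1*1 = -1)
((1/(3 + 1) + 11/T)*(-1))*(-15) = ((1/(3 + 1) + 11/(-1))*(-1))*(-15) = ((1/4 + 11*(-1))*(-1))*(-15) = ((1*(¼) - 11)*(-1))*(-15) = ((¼ - 11)*(-1))*(-15) = -43/4*(-1)*(-15) = (43/4)*(-15) = -645/4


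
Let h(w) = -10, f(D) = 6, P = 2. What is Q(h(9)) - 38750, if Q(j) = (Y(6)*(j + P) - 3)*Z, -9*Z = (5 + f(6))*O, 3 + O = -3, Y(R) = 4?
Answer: -117020/3 ≈ -39007.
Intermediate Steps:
O = -6 (O = -3 - 3 = -6)
Z = 22/3 (Z = -(5 + 6)*(-6)/9 = -11*(-6)/9 = -⅑*(-66) = 22/3 ≈ 7.3333)
Q(j) = 110/3 + 88*j/3 (Q(j) = (4*(j + 2) - 3)*(22/3) = (4*(2 + j) - 3)*(22/3) = ((8 + 4*j) - 3)*(22/3) = (5 + 4*j)*(22/3) = 110/3 + 88*j/3)
Q(h(9)) - 38750 = (110/3 + (88/3)*(-10)) - 38750 = (110/3 - 880/3) - 38750 = -770/3 - 38750 = -117020/3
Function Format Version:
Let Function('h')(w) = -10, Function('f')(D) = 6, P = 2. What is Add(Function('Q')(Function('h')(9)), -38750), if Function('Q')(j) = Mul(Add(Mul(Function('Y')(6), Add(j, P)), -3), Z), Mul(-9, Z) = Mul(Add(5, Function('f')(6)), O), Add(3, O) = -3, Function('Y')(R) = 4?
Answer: Rational(-117020, 3) ≈ -39007.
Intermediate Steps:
O = -6 (O = Add(-3, -3) = -6)
Z = Rational(22, 3) (Z = Mul(Rational(-1, 9), Mul(Add(5, 6), -6)) = Mul(Rational(-1, 9), Mul(11, -6)) = Mul(Rational(-1, 9), -66) = Rational(22, 3) ≈ 7.3333)
Function('Q')(j) = Add(Rational(110, 3), Mul(Rational(88, 3), j)) (Function('Q')(j) = Mul(Add(Mul(4, Add(j, 2)), -3), Rational(22, 3)) = Mul(Add(Mul(4, Add(2, j)), -3), Rational(22, 3)) = Mul(Add(Add(8, Mul(4, j)), -3), Rational(22, 3)) = Mul(Add(5, Mul(4, j)), Rational(22, 3)) = Add(Rational(110, 3), Mul(Rational(88, 3), j)))
Add(Function('Q')(Function('h')(9)), -38750) = Add(Add(Rational(110, 3), Mul(Rational(88, 3), -10)), -38750) = Add(Add(Rational(110, 3), Rational(-880, 3)), -38750) = Add(Rational(-770, 3), -38750) = Rational(-117020, 3)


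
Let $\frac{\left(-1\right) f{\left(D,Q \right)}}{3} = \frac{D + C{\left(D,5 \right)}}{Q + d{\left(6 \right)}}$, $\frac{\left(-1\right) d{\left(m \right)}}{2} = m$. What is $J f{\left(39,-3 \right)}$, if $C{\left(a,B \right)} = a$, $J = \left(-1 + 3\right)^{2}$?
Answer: $\frac{312}{5} \approx 62.4$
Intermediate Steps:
$J = 4$ ($J = 2^{2} = 4$)
$d{\left(m \right)} = - 2 m$
$f{\left(D,Q \right)} = - \frac{6 D}{-12 + Q}$ ($f{\left(D,Q \right)} = - 3 \frac{D + D}{Q - 12} = - 3 \frac{2 D}{Q - 12} = - 3 \frac{2 D}{-12 + Q} = - \frac{6 D}{-12 + Q}$)
$J f{\left(39,-3 \right)} = 4 \left(\left(-6\right) 39 \frac{1}{-12 - 3}\right) = 4 \left(\left(-6\right) 39 \frac{1}{-15}\right) = 4 \left(\left(-6\right) 39 \left(- \frac{1}{15}\right)\right) = 4 \cdot \frac{78}{5} = \frac{312}{5}$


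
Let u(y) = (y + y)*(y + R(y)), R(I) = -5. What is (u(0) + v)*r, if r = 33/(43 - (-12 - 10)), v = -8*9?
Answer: -2376/65 ≈ -36.554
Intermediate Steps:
u(y) = 2*y*(-5 + y) (u(y) = (y + y)*(y - 5) = (2*y)*(-5 + y) = 2*y*(-5 + y))
v = -72
r = 33/65 (r = 33/(43 - 1*(-22)) = 33/(43 + 22) = 33/65 ≈ 0.50769)
(u(0) + v)*r = (2*0*(-5 + 0) - 72)*(33/65) = (2*0*(-5) - 72)*(33/65) = (0 - 72)*(33/65) = -72*33/65 = -2376/65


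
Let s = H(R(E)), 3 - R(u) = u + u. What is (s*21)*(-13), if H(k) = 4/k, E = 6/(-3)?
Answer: -156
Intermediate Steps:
E = -2 (E = 6*(-⅓) = -2)
R(u) = 3 - 2*u (R(u) = 3 - (u + u) = 3 - 2*u)
s = 4/7 (s = 4/(3 - 2*(-2)) = 4/(3 + 4) = 4/7 ≈ 0.57143)
(s*21)*(-13) = ((4/7)*21)*(-13) = 12*(-13) = -156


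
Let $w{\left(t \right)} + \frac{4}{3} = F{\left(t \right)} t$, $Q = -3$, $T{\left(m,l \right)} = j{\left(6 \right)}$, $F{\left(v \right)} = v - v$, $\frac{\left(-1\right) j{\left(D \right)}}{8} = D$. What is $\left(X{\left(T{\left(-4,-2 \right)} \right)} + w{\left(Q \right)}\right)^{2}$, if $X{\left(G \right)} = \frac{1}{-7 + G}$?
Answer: $\frac{49729}{27225} \approx 1.8266$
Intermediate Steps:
$j{\left(D \right)} = - 8 D$
$F{\left(v \right)} = 0$
$T{\left(m,l \right)} = -48$ ($T{\left(m,l \right)} = \left(-8\right) 6 = -48$)
$w{\left(t \right)} = - \frac{4}{3}$ ($w{\left(t \right)} = - \frac{4}{3} + 0 t = - \frac{4}{3} + 0 = - \frac{4}{3}$)
$\left(X{\left(T{\left(-4,-2 \right)} \right)} + w{\left(Q \right)}\right)^{2} = \left(\frac{1}{-7 - 48} - \frac{4}{3}\right)^{2} = \left(\frac{1}{-55} - \frac{4}{3}\right)^{2} = \left(- \frac{1}{55} - \frac{4}{3}\right)^{2} = \left(- \frac{223}{165}\right)^{2} = \frac{49729}{27225}$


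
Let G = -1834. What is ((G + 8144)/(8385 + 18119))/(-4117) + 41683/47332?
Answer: 142125747257/161397635293 ≈ 0.88059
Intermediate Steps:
((G + 8144)/(8385 + 18119))/(-4117) + 41683/47332 = ((-1834 + 8144)/(8385 + 18119))/(-4117) + 41683/47332 = (6310/26504)*(-1/4117) + 41683*(1/47332) = (6310*(1/26504))*(-1/4117) + 41683/47332 = (3155/13252)*(-1/4117) + 41683/47332 = -3155/54558484 + 41683/47332 = 142125747257/161397635293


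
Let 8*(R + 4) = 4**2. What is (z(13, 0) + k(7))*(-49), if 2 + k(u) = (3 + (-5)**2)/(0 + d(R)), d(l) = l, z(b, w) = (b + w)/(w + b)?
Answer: 735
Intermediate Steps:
z(b, w) = 1 (z(b, w) = (b + w)/(b + w) = 1)
R = -2 (R = -4 + (1/8)*4**2 = -4 + (1/8)*16 = -4 + 2 = -2)
k(u) = -16 (k(u) = -2 + (3 + (-5)**2)/(0 - 2) = -2 + (3 + 25)/(-2) = -2 + 28*(-1/2) = -2 - 14 = -16)
(z(13, 0) + k(7))*(-49) = (1 - 16)*(-49) = -15*(-49) = 735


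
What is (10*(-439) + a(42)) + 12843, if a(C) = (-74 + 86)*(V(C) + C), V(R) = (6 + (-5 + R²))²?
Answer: 37391657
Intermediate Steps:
V(R) = (1 + R²)²
a(C) = 12*C + 12*(1 + C²)² (a(C) = (-74 + 86)*((1 + C²)² + C) = 12*(C + (1 + C²)²) = 12*C + 12*(1 + C²)²)
(10*(-439) + a(42)) + 12843 = (10*(-439) + (12*42 + 12*(1 + 42²)²)) + 12843 = (-4390 + (504 + 12*(1 + 1764)²)) + 12843 = (-4390 + (504 + 12*1765²)) + 12843 = (-4390 + (504 + 12*3115225)) + 12843 = (-4390 + (504 + 37382700)) + 12843 = (-4390 + 37383204) + 12843 = 37378814 + 12843 = 37391657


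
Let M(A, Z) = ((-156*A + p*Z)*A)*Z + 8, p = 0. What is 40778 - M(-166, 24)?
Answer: 103210434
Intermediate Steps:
M(A, Z) = 8 - 156*Z*A² (M(A, Z) = ((-156*A + 0*Z)*A)*Z + 8 = ((-156*A + 0)*A)*Z + 8 = ((-156*A)*A)*Z + 8 = (-156*A²)*Z + 8 = -156*Z*A² + 8 = 8 - 156*Z*A²)
40778 - M(-166, 24) = 40778 - (8 - 156*24*(-166)²) = 40778 - (8 - 156*24*27556) = 40778 - (8 - 103169664) = 40778 - 1*(-103169656) = 40778 + 103169656 = 103210434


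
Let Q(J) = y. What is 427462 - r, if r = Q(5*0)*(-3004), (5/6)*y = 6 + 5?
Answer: 2335574/5 ≈ 4.6712e+5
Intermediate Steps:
y = 66/5 (y = 6*(6 + 5)/5 = (6/5)*11 = 66/5 ≈ 13.200)
Q(J) = 66/5
r = -198264/5 (r = (66/5)*(-3004) = -198264/5 ≈ -39653.)
427462 - r = 427462 - 1*(-198264/5) = 427462 + 198264/5 = 2335574/5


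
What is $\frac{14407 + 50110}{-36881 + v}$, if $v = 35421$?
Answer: $- \frac{64517}{1460} \approx -44.19$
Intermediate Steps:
$\frac{14407 + 50110}{-36881 + v} = \frac{14407 + 50110}{-36881 + 35421} = \frac{64517}{-1460} = 64517 \left(- \frac{1}{1460}\right) = - \frac{64517}{1460}$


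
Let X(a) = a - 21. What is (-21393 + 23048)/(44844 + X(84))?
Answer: 1655/44907 ≈ 0.036854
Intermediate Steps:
X(a) = -21 + a
(-21393 + 23048)/(44844 + X(84)) = (-21393 + 23048)/(44844 + (-21 + 84)) = 1655/(44844 + 63) = 1655/44907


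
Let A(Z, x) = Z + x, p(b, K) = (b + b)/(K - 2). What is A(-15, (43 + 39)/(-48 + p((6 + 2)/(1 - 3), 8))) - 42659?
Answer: -3157999/74 ≈ -42676.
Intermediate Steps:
p(b, K) = 2*b/(-2 + K) (p(b, K) = (2*b)/(-2 + K) = 2*b/(-2 + K))
A(-15, (43 + 39)/(-48 + p((6 + 2)/(1 - 3), 8))) - 42659 = (-15 + (43 + 39)/(-48 + 2*((6 + 2)/(1 - 3))/(-2 + 8))) - 42659 = (-15 + 82/(-48 + 2*(8/(-2))/6)) - 42659 = (-15 + 82/(-48 + 2*(8*(-½))*(⅙))) - 42659 = (-15 + 82/(-48 + 2*(-4)*(⅙))) - 42659 = (-15 + 82/(-48 - 4/3)) - 42659 = (-15 + 82/(-148/3)) - 42659 = (-15 + 82*(-3/148)) - 42659 = (-15 - 123/74) - 42659 = -1233/74 - 42659 = -3157999/74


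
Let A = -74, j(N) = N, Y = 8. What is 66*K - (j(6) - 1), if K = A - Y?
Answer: -5417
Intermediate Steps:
K = -82 (K = -74 - 1*8 = -74 - 8 = -82)
66*K - (j(6) - 1) = 66*(-82) - (6 - 1) = -5412 - 1*5 = -5412 - 5 = -5417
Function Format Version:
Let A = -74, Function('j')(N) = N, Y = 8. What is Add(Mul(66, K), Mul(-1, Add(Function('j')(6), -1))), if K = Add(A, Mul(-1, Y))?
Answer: -5417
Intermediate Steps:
K = -82 (K = Add(-74, Mul(-1, 8)) = Add(-74, -8) = -82)
Add(Mul(66, K), Mul(-1, Add(Function('j')(6), -1))) = Add(Mul(66, -82), Mul(-1, Add(6, -1))) = Add(-5412, Mul(-1, 5)) = Add(-5412, -5) = -5417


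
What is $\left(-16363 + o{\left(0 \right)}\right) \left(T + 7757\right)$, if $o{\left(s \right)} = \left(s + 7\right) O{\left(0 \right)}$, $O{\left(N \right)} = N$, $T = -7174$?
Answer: $-9539629$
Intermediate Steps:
$o{\left(s \right)} = 0$ ($o{\left(s \right)} = \left(s + 7\right) 0 = \left(7 + s\right) 0 = 0$)
$\left(-16363 + o{\left(0 \right)}\right) \left(T + 7757\right) = \left(-16363 + 0\right) \left(-7174 + 7757\right) = \left(-16363\right) 583 = -9539629$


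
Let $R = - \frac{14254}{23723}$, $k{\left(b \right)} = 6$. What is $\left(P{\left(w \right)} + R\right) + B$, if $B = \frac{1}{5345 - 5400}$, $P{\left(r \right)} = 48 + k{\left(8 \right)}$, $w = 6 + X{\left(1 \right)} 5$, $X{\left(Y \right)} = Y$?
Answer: $\frac{69649617}{1304765} \approx 53.381$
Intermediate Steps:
$w = 11$ ($w = 6 + 1 \cdot 5 = 6 + 5 = 11$)
$P{\left(r \right)} = 54$ ($P{\left(r \right)} = 48 + 6 = 54$)
$R = - \frac{14254}{23723}$ ($R = \left(-14254\right) \frac{1}{23723} = - \frac{14254}{23723} \approx -0.60085$)
$B = - \frac{1}{55}$ ($B = \frac{1}{5345 - 5400} = \frac{1}{-55} = - \frac{1}{55} \approx -0.018182$)
$\left(P{\left(w \right)} + R\right) + B = \left(54 - \frac{14254}{23723}\right) - \frac{1}{55} = \frac{1266788}{23723} - \frac{1}{55} = \frac{69649617}{1304765}$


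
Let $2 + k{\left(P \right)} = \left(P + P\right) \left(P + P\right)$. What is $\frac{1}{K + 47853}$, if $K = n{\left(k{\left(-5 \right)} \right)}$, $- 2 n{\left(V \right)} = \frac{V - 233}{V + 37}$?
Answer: $\frac{2}{95707} \approx 2.0897 \cdot 10^{-5}$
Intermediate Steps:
$k{\left(P \right)} = -2 + 4 P^{2}$ ($k{\left(P \right)} = -2 + \left(P + P\right) \left(P + P\right) = -2 + 2 P 2 P = -2 + 4 P^{2}$)
$n{\left(V \right)} = - \frac{-233 + V}{2 \left(37 + V\right)}$ ($n{\left(V \right)} = - \frac{\left(V - 233\right) \frac{1}{V + 37}}{2} = - \frac{\left(-233 + V\right) \frac{1}{37 + V}}{2} = - \frac{\frac{1}{37 + V} \left(-233 + V\right)}{2} = - \frac{-233 + V}{2 \left(37 + V\right)}$)
$K = \frac{1}{2}$ ($K = \frac{233 - \left(-2 + 4 \left(-5\right)^{2}\right)}{2 \left(37 - \left(2 - 4 \left(-5\right)^{2}\right)\right)} = \frac{233 - \left(-2 + 4 \cdot 25\right)}{2 \left(37 + \left(-2 + 4 \cdot 25\right)\right)} = \frac{233 - \left(-2 + 100\right)}{2 \left(37 + \left(-2 + 100\right)\right)} = \frac{233 - 98}{2 \left(37 + 98\right)} = \frac{233 - 98}{2 \cdot 135} = \frac{1}{2} \cdot \frac{1}{135} \cdot 135 = \frac{1}{2} \approx 0.5$)
$\frac{1}{K + 47853} = \frac{1}{\frac{1}{2} + 47853} = \frac{1}{\frac{95707}{2}} = \frac{2}{95707}$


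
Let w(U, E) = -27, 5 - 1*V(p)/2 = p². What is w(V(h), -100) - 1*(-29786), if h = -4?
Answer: 29759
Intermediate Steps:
V(p) = 10 - 2*p²
w(V(h), -100) - 1*(-29786) = -27 - 1*(-29786) = -27 + 29786 = 29759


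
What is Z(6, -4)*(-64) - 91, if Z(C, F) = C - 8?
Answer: 37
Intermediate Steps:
Z(C, F) = -8 + C
Z(6, -4)*(-64) - 91 = (-8 + 6)*(-64) - 91 = -2*(-64) - 91 = 128 - 91 = 37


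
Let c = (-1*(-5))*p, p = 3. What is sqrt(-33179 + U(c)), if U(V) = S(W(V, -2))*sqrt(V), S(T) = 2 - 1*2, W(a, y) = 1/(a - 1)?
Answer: I*sqrt(33179) ≈ 182.15*I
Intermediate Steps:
c = 15 (c = -1*(-5)*3 = 5*3 = 15)
W(a, y) = 1/(-1 + a)
S(T) = 0 (S(T) = 2 - 2 = 0)
U(V) = 0 (U(V) = 0*sqrt(V) = 0)
sqrt(-33179 + U(c)) = sqrt(-33179 + 0) = sqrt(-33179) = I*sqrt(33179)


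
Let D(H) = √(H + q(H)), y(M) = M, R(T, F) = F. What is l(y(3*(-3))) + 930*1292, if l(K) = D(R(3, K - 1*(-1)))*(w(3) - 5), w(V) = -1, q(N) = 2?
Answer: 1201560 - 6*I*√6 ≈ 1.2016e+6 - 14.697*I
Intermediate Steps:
D(H) = √(2 + H) (D(H) = √(H + 2) = √(2 + H))
l(K) = -6*√(3 + K) (l(K) = √(2 + (K - 1*(-1)))*(-1 - 5) = √(2 + (K + 1))*(-6) = √(2 + (1 + K))*(-6) = √(3 + K)*(-6) = -6*√(3 + K))
l(y(3*(-3))) + 930*1292 = -6*√(3 + 3*(-3)) + 930*1292 = -6*√(3 - 9) + 1201560 = -6*I*√6 + 1201560 = 1201560 - 6*I*√6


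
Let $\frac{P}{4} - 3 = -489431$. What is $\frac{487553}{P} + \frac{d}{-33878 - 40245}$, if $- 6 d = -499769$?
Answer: $- \frac{597618557321}{435334459728} \approx -1.3728$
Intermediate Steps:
$d = \frac{499769}{6}$ ($d = \left(- \frac{1}{6}\right) \left(-499769\right) = \frac{499769}{6} \approx 83295.0$)
$P = -1957712$ ($P = 12 + 4 \left(-489431\right) = 12 - 1957724 = -1957712$)
$\frac{487553}{P} + \frac{d}{-33878 - 40245} = \frac{487553}{-1957712} + \frac{499769}{6 \left(-33878 - 40245\right)} = 487553 \left(- \frac{1}{1957712}\right) + \frac{499769}{6 \left(-33878 - 40245\right)} = - \frac{487553}{1957712} + \frac{499769}{6 \left(-74123\right)} = - \frac{487553}{1957712} + \frac{499769}{6} \left(- \frac{1}{74123}\right) = - \frac{487553}{1957712} - \frac{499769}{444738} = - \frac{597618557321}{435334459728}$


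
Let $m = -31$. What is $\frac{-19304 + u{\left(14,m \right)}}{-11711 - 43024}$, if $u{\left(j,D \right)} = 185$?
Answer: $\frac{6373}{18245} \approx 0.3493$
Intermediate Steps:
$\frac{-19304 + u{\left(14,m \right)}}{-11711 - 43024} = \frac{-19304 + 185}{-11711 - 43024} = - \frac{19119}{-54735} = \left(-19119\right) \left(- \frac{1}{54735}\right) = \frac{6373}{18245}$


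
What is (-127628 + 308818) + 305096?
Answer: 486286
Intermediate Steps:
(-127628 + 308818) + 305096 = 181190 + 305096 = 486286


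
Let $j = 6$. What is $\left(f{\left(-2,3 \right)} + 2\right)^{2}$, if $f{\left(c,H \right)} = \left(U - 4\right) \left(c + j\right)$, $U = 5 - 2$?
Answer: $4$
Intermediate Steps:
$U = 3$ ($U = 5 - 2 = 3$)
$f{\left(c,H \right)} = -6 - c$ ($f{\left(c,H \right)} = \left(3 - 4\right) \left(c + 6\right) = - (6 + c) = -6 - c$)
$\left(f{\left(-2,3 \right)} + 2\right)^{2} = \left(\left(-6 - -2\right) + 2\right)^{2} = \left(\left(-6 + 2\right) + 2\right)^{2} = \left(-4 + 2\right)^{2} = \left(-2\right)^{2} = 4$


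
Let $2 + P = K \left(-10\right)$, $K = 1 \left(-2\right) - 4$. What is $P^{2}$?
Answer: $3364$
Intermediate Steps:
$K = -6$ ($K = -2 - 4 = -6$)
$P = 58$ ($P = -2 - -60 = -2 + 60 = 58$)
$P^{2} = 58^{2} = 3364$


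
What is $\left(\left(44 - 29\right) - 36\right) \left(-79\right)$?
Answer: $1659$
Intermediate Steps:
$\left(\left(44 - 29\right) - 36\right) \left(-79\right) = \left(15 - 36\right) \left(-79\right) = \left(-21\right) \left(-79\right) = 1659$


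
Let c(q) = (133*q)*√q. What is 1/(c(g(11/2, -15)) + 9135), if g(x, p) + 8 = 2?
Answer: 145/1385223 + 38*I*√6/4155669 ≈ 0.00010468 + 2.2398e-5*I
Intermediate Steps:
g(x, p) = -6 (g(x, p) = -8 + 2 = -6)
c(q) = 133*q^(3/2)
1/(c(g(11/2, -15)) + 9135) = 1/(133*(-6)^(3/2) + 9135) = 1/(133*(-6*I*√6) + 9135) = 1/(-798*I*√6 + 9135) = 1/(9135 - 798*I*√6)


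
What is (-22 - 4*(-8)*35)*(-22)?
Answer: -24156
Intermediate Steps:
(-22 - 4*(-8)*35)*(-22) = (-22 + 32*35)*(-22) = (-22 + 1120)*(-22) = 1098*(-22) = -24156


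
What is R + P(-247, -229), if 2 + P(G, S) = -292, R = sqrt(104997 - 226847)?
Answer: -294 + 5*I*sqrt(4874) ≈ -294.0 + 349.07*I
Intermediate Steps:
R = 5*I*sqrt(4874) (R = sqrt(-121850) = 5*I*sqrt(4874) ≈ 349.07*I)
P(G, S) = -294 (P(G, S) = -2 - 292 = -294)
R + P(-247, -229) = 5*I*sqrt(4874) - 294 = -294 + 5*I*sqrt(4874)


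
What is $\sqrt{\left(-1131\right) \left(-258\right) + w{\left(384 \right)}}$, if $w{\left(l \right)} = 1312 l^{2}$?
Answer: $3 \sqrt{21528230} \approx 13920.0$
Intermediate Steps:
$\sqrt{\left(-1131\right) \left(-258\right) + w{\left(384 \right)}} = \sqrt{\left(-1131\right) \left(-258\right) + 1312 \cdot 384^{2}} = \sqrt{291798 + 1312 \cdot 147456} = \sqrt{291798 + 193462272} = \sqrt{193754070} = 3 \sqrt{21528230}$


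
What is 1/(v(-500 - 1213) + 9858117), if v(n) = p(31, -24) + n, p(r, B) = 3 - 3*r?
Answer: 1/9856314 ≈ 1.0146e-7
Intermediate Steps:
v(n) = -90 + n (v(n) = (3 - 3*31) + n = (3 - 93) + n = -90 + n)
1/(v(-500 - 1213) + 9858117) = 1/((-90 + (-500 - 1213)) + 9858117) = 1/((-90 - 1713) + 9858117) = 1/(-1803 + 9858117) = 1/9856314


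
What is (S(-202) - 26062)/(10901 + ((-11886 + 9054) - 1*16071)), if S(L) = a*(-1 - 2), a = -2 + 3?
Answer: 26065/8002 ≈ 3.2573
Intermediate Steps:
a = 1
S(L) = -3 (S(L) = 1*(-1 - 2) = 1*(-3) = -3)
(S(-202) - 26062)/(10901 + ((-11886 + 9054) - 1*16071)) = (-3 - 26062)/(10901 + ((-11886 + 9054) - 1*16071)) = -26065/(10901 + (-2832 - 16071)) = -26065/(10901 - 18903) = -26065/(-8002) = -26065*(-1/8002) = 26065/8002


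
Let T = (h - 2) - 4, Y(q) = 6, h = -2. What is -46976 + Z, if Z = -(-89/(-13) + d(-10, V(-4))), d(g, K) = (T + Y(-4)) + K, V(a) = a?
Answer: -610699/13 ≈ -46977.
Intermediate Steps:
T = -8 (T = (-2 - 2) - 4 = -4 - 4 = -8)
d(g, K) = -2 + K (d(g, K) = (-8 + 6) + K = -2 + K)
Z = -11/13 (Z = -(-89/(-13) + (-2 - 4)) = -(-89*(-1/13) - 6) = -(89/13 - 6) = -1*11/13 = -11/13 ≈ -0.84615)
-46976 + Z = -46976 - 11/13 = -610699/13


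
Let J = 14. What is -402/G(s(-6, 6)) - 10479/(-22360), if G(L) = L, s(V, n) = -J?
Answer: 4567713/156520 ≈ 29.183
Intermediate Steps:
s(V, n) = -14 (s(V, n) = -1*14 = -14)
-402/G(s(-6, 6)) - 10479/(-22360) = -402/(-14) - 10479/(-22360) = -402*(-1/14) - 10479*(-1/22360) = 201/7 + 10479/22360 = 4567713/156520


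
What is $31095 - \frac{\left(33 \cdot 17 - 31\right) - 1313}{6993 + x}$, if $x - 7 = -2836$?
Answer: $\frac{43160121}{1388} \approx 31095.0$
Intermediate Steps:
$x = -2829$ ($x = 7 - 2836 = -2829$)
$31095 - \frac{\left(33 \cdot 17 - 31\right) - 1313}{6993 + x} = 31095 - \frac{\left(33 \cdot 17 - 31\right) - 1313}{6993 - 2829} = 31095 - \frac{\left(561 - 31\right) - 1313}{4164} = 31095 - \left(530 - 1313\right) \frac{1}{4164} = 31095 - \left(-783\right) \frac{1}{4164} = 31095 - - \frac{261}{1388} = 31095 + \frac{261}{1388} = \frac{43160121}{1388}$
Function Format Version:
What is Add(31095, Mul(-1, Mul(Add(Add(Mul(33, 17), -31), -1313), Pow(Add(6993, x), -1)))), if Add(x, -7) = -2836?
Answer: Rational(43160121, 1388) ≈ 31095.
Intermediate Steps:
x = -2829 (x = Add(7, -2836) = -2829)
Add(31095, Mul(-1, Mul(Add(Add(Mul(33, 17), -31), -1313), Pow(Add(6993, x), -1)))) = Add(31095, Mul(-1, Mul(Add(Add(Mul(33, 17), -31), -1313), Pow(Add(6993, -2829), -1)))) = Add(31095, Mul(-1, Mul(Add(Add(561, -31), -1313), Pow(4164, -1)))) = Add(31095, Mul(-1, Mul(Add(530, -1313), Rational(1, 4164)))) = Add(31095, Mul(-1, Mul(-783, Rational(1, 4164)))) = Add(31095, Mul(-1, Rational(-261, 1388))) = Add(31095, Rational(261, 1388)) = Rational(43160121, 1388)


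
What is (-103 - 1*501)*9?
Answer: -5436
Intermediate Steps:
(-103 - 1*501)*9 = (-103 - 501)*9 = -604*9 = -5436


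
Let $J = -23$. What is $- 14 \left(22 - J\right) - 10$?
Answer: $-640$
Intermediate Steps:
$- 14 \left(22 - J\right) - 10 = - 14 \left(22 - -23\right) - 10 = - 14 \left(22 + 23\right) - 10 = \left(-14\right) 45 - 10 = -630 - 10 = -640$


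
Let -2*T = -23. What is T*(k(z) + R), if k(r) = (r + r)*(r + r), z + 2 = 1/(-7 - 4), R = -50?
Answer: -45241/121 ≈ -373.89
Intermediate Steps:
T = 23/2 (T = -1/2*(-23) = 23/2 ≈ 11.500)
z = -23/11 (z = -2 + 1/(-7 - 4) = -2 + 1/(-11) = -2 - 1/11 = -23/11 ≈ -2.0909)
k(r) = 4*r**2 (k(r) = (2*r)*(2*r) = 4*r**2)
T*(k(z) + R) = 23*(4*(-23/11)**2 - 50)/2 = 23*(4*(529/121) - 50)/2 = 23*(2116/121 - 50)/2 = (23/2)*(-3934/121) = -45241/121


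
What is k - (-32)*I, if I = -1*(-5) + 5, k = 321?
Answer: 641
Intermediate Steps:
I = 10 (I = 5 + 5 = 10)
k - (-32)*I = 321 - (-32)*10 = 321 - 1*(-320) = 321 + 320 = 641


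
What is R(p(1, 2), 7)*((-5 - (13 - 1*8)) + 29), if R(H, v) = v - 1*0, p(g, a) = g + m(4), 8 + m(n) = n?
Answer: 133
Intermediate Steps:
m(n) = -8 + n
p(g, a) = -4 + g (p(g, a) = g + (-8 + 4) = g - 4 = -4 + g)
R(H, v) = v (R(H, v) = v + 0 = v)
R(p(1, 2), 7)*((-5 - (13 - 1*8)) + 29) = 7*((-5 - (13 - 1*8)) + 29) = 7*((-5 - (13 - 8)) + 29) = 7*((-5 - 1*5) + 29) = 7*((-5 - 5) + 29) = 7*(-10 + 29) = 7*19 = 133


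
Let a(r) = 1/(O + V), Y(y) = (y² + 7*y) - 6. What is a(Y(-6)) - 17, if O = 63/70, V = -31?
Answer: -5127/301 ≈ -17.033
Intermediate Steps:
O = 9/10 (O = 63*(1/70) = 9/10 ≈ 0.90000)
Y(y) = -6 + y² + 7*y
a(r) = -10/301 (a(r) = 1/(9/10 - 31) = 1/(-301/10) = -10/301)
a(Y(-6)) - 17 = -10/301 - 17 = -5127/301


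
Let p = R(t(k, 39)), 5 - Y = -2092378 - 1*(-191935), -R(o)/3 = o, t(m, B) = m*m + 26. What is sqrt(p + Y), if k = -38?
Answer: sqrt(1896038) ≈ 1377.0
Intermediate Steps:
t(m, B) = 26 + m**2 (t(m, B) = m**2 + 26 = 26 + m**2)
R(o) = -3*o
Y = 1900448 (Y = 5 - (-2092378 - 1*(-191935)) = 5 - (-2092378 + 191935) = 5 - 1*(-1900443) = 5 + 1900443 = 1900448)
p = -4410 (p = -3*(26 + (-38)**2) = -3*(26 + 1444) = -3*1470 = -4410)
sqrt(p + Y) = sqrt(-4410 + 1900448) = sqrt(1896038)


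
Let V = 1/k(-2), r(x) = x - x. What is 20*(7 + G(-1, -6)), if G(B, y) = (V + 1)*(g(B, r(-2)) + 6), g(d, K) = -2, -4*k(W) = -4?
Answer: 300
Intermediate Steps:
k(W) = 1 (k(W) = -¼*(-4) = 1)
r(x) = 0
V = 1 (V = 1/1 = 1)
G(B, y) = 8 (G(B, y) = (1 + 1)*(-2 + 6) = 2*4 = 8)
20*(7 + G(-1, -6)) = 20*(7 + 8) = 20*15 = 300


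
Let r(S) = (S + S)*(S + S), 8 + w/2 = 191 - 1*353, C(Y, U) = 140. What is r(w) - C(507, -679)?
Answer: 462260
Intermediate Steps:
w = -340 (w = -16 + 2*(191 - 1*353) = -16 + 2*(191 - 353) = -16 + 2*(-162) = -16 - 324 = -340)
r(S) = 4*S² (r(S) = (2*S)*(2*S) = 4*S²)
r(w) - C(507, -679) = 4*(-340)² - 1*140 = 4*115600 - 140 = 462400 - 140 = 462260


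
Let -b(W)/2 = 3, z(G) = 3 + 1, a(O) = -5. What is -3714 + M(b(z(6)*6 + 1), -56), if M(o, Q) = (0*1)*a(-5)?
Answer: -3714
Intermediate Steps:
z(G) = 4
b(W) = -6 (b(W) = -2*3 = -6)
M(o, Q) = 0 (M(o, Q) = (0*1)*(-5) = 0*(-5) = 0)
-3714 + M(b(z(6)*6 + 1), -56) = -3714 + 0 = -3714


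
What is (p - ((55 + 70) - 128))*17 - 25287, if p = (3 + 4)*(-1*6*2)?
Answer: -26664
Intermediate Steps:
p = -84 (p = 7*(-6*2) = 7*(-12) = -84)
(p - ((55 + 70) - 128))*17 - 25287 = (-84 - ((55 + 70) - 128))*17 - 25287 = (-84 - (125 - 128))*17 - 25287 = (-84 - 1*(-3))*17 - 25287 = (-84 + 3)*17 - 25287 = -81*17 - 25287 = -1377 - 25287 = -26664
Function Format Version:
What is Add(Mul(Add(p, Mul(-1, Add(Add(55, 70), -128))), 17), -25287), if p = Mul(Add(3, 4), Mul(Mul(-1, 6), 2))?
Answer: -26664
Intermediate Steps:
p = -84 (p = Mul(7, Mul(-6, 2)) = Mul(7, -12) = -84)
Add(Mul(Add(p, Mul(-1, Add(Add(55, 70), -128))), 17), -25287) = Add(Mul(Add(-84, Mul(-1, Add(Add(55, 70), -128))), 17), -25287) = Add(Mul(Add(-84, Mul(-1, Add(125, -128))), 17), -25287) = Add(Mul(Add(-84, Mul(-1, -3)), 17), -25287) = Add(Mul(Add(-84, 3), 17), -25287) = Add(Mul(-81, 17), -25287) = Add(-1377, -25287) = -26664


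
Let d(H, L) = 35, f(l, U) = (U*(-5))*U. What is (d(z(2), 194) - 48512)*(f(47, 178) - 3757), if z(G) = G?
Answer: 7861854429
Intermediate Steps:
f(l, U) = -5*U**2 (f(l, U) = (-5*U)*U = -5*U**2)
(d(z(2), 194) - 48512)*(f(47, 178) - 3757) = (35 - 48512)*(-5*178**2 - 3757) = -48477*(-5*31684 - 3757) = -48477*(-158420 - 3757) = -48477*(-162177) = 7861854429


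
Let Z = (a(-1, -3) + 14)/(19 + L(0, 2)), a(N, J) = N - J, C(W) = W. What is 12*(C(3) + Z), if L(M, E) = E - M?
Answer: 316/7 ≈ 45.143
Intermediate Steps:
Z = 16/21 (Z = ((-1 - 1*(-3)) + 14)/(19 + (2 - 1*0)) = ((-1 + 3) + 14)/(19 + (2 + 0)) = (2 + 14)/(19 + 2) = 16/21 ≈ 0.76190)
12*(C(3) + Z) = 12*(3 + 16/21) = 12*(79/21) = 316/7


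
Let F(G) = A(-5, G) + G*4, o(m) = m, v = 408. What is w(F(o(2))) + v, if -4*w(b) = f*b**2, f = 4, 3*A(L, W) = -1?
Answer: 3143/9 ≈ 349.22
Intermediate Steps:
A(L, W) = -1/3 (A(L, W) = (1/3)*(-1) = -1/3)
F(G) = -1/3 + 4*G (F(G) = -1/3 + G*4 = -1/3 + 4*G)
w(b) = -b**2
w(F(o(2))) + v = -(-1/3 + 4*2)**2 + 408 = -(-1/3 + 8)**2 + 408 = -(23/3)**2 + 408 = -1*529/9 + 408 = -529/9 + 408 = 3143/9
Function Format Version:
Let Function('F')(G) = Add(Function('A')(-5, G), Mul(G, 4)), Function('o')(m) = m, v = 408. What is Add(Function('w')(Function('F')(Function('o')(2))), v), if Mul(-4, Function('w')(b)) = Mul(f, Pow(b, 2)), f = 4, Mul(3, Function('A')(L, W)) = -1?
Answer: Rational(3143, 9) ≈ 349.22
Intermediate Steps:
Function('A')(L, W) = Rational(-1, 3) (Function('A')(L, W) = Mul(Rational(1, 3), -1) = Rational(-1, 3))
Function('F')(G) = Add(Rational(-1, 3), Mul(4, G)) (Function('F')(G) = Add(Rational(-1, 3), Mul(G, 4)) = Add(Rational(-1, 3), Mul(4, G)))
Function('w')(b) = Mul(-1, Pow(b, 2)) (Function('w')(b) = Mul(Rational(-1, 4), Mul(4, Pow(b, 2))) = Mul(-1, Pow(b, 2)))
Add(Function('w')(Function('F')(Function('o')(2))), v) = Add(Mul(-1, Pow(Add(Rational(-1, 3), Mul(4, 2)), 2)), 408) = Add(Mul(-1, Pow(Add(Rational(-1, 3), 8), 2)), 408) = Add(Mul(-1, Pow(Rational(23, 3), 2)), 408) = Add(Mul(-1, Rational(529, 9)), 408) = Add(Rational(-529, 9), 408) = Rational(3143, 9)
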